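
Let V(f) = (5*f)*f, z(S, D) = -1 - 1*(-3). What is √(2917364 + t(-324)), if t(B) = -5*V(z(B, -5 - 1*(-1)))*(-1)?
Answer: 2*√729366 ≈ 1708.1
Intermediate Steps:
z(S, D) = 2 (z(S, D) = -1 + 3 = 2)
V(f) = 5*f²
t(B) = 100 (t(B) = -25*2²*(-1) = -25*4*(-1) = -5*20*(-1) = -100*(-1) = 100)
√(2917364 + t(-324)) = √(2917364 + 100) = √2917464 = 2*√729366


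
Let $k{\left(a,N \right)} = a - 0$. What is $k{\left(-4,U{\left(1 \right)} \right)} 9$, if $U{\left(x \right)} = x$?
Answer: $-36$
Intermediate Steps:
$k{\left(a,N \right)} = a$ ($k{\left(a,N \right)} = a + 0 = a$)
$k{\left(-4,U{\left(1 \right)} \right)} 9 = \left(-4\right) 9 = -36$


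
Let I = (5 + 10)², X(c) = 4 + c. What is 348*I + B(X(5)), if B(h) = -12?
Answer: 78288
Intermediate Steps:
I = 225 (I = 15² = 225)
348*I + B(X(5)) = 348*225 - 12 = 78300 - 12 = 78288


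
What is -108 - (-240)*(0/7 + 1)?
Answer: 132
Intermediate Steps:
-108 - (-240)*(0/7 + 1) = -108 - (-240)*(0*(⅐) + 1) = -108 - (-240)*(0 + 1) = -108 - (-240) = -108 - 60*(-4) = -108 + 240 = 132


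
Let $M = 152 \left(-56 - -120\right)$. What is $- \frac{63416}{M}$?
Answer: $- \frac{7927}{1216} \approx -6.5189$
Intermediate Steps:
$M = 9728$ ($M = 152 \left(-56 + 120\right) = 152 \cdot 64 = 9728$)
$- \frac{63416}{M} = - \frac{63416}{9728} = \left(-63416\right) \frac{1}{9728} = - \frac{7927}{1216}$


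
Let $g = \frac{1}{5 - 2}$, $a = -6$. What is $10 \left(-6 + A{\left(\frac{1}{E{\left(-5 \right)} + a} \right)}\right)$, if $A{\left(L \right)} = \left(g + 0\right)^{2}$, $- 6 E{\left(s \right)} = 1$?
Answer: $- \frac{530}{9} \approx -58.889$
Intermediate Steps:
$E{\left(s \right)} = - \frac{1}{6}$ ($E{\left(s \right)} = \left(- \frac{1}{6}\right) 1 = - \frac{1}{6}$)
$g = \frac{1}{3}$ ($g = \frac{1}{5 - 2} = \frac{1}{3} \approx 0.33333$)
$A{\left(L \right)} = \frac{1}{9}$ ($A{\left(L \right)} = \left(\frac{1}{3} + 0\right)^{2} = \left(\frac{1}{3}\right)^{2} = \frac{1}{9}$)
$10 \left(-6 + A{\left(\frac{1}{E{\left(-5 \right)} + a} \right)}\right) = 10 \left(-6 + \frac{1}{9}\right) = 10 \left(- \frac{53}{9}\right) = - \frac{530}{9}$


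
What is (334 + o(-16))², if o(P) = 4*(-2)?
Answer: 106276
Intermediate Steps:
o(P) = -8
(334 + o(-16))² = (334 - 8)² = 326² = 106276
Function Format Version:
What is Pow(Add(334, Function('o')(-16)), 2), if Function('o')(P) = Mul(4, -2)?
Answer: 106276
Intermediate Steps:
Function('o')(P) = -8
Pow(Add(334, Function('o')(-16)), 2) = Pow(Add(334, -8), 2) = Pow(326, 2) = 106276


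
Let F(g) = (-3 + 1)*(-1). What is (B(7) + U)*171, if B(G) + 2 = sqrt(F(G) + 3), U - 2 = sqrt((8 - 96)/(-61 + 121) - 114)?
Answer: 171*sqrt(5) + 114*I*sqrt(6495)/5 ≈ 382.37 + 1837.5*I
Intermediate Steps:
U = 2 + 2*I*sqrt(6495)/15 (U = 2 + sqrt((8 - 96)/(-61 + 121) - 114) = 2 + sqrt(-88/60 - 114) = 2 + sqrt(-88*1/60 - 114) = 2 + sqrt(-22/15 - 114) = 2 + sqrt(-1732/15) = 2 + 2*I*sqrt(6495)/15 ≈ 2.0 + 10.746*I)
F(g) = 2 (F(g) = -2*(-1) = 2)
B(G) = -2 + sqrt(5) (B(G) = -2 + sqrt(2 + 3) = -2 + sqrt(5))
(B(7) + U)*171 = ((-2 + sqrt(5)) + (2 + 2*I*sqrt(6495)/15))*171 = (sqrt(5) + 2*I*sqrt(6495)/15)*171 = 171*sqrt(5) + 114*I*sqrt(6495)/5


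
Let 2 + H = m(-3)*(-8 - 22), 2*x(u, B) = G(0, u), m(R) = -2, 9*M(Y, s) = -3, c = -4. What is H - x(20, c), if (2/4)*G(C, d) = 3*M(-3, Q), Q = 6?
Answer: 59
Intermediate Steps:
M(Y, s) = -⅓ (M(Y, s) = (⅑)*(-3) = -⅓)
G(C, d) = -2 (G(C, d) = 2*(3*(-⅓)) = 2*(-1) = -2)
x(u, B) = -1 (x(u, B) = (½)*(-2) = -1)
H = 58 (H = -2 - 2*(-8 - 22) = -2 - 2*(-30) = -2 + 60 = 58)
H - x(20, c) = 58 - 1*(-1) = 58 + 1 = 59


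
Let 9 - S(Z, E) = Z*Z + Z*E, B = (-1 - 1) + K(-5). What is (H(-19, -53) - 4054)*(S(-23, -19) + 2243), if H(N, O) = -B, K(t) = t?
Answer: -5204442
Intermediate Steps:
B = -7 (B = (-1 - 1) - 5 = -2 - 5 = -7)
H(N, O) = 7 (H(N, O) = -1*(-7) = 7)
S(Z, E) = 9 - Z**2 - E*Z (S(Z, E) = 9 - (Z*Z + Z*E) = 9 - (Z**2 + E*Z) = 9 + (-Z**2 - E*Z) = 9 - Z**2 - E*Z)
(H(-19, -53) - 4054)*(S(-23, -19) + 2243) = (7 - 4054)*((9 - 1*(-23)**2 - 1*(-19)*(-23)) + 2243) = -4047*((9 - 1*529 - 437) + 2243) = -4047*((9 - 529 - 437) + 2243) = -4047*(-957 + 2243) = -4047*1286 = -5204442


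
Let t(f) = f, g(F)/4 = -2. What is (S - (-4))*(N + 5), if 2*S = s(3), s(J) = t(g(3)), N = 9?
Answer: 0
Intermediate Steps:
g(F) = -8 (g(F) = 4*(-2) = -8)
s(J) = -8
S = -4 (S = (½)*(-8) = -4)
(S - (-4))*(N + 5) = (-4 - (-4))*(9 + 5) = (-4 - 1*(-4))*14 = (-4 + 4)*14 = 0*14 = 0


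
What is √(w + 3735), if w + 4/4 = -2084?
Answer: 5*√66 ≈ 40.620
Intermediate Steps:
w = -2085 (w = -1 - 2084 = -2085)
√(w + 3735) = √(-2085 + 3735) = √1650 = 5*√66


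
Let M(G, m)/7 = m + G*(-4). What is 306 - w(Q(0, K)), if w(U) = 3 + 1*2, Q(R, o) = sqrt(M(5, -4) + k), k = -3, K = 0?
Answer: 301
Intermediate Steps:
M(G, m) = -28*G + 7*m (M(G, m) = 7*(m + G*(-4)) = 7*(m - 4*G) = -28*G + 7*m)
Q(R, o) = 3*I*sqrt(19) (Q(R, o) = sqrt((-28*5 + 7*(-4)) - 3) = sqrt((-140 - 28) - 3) = sqrt(-168 - 3) = sqrt(-171) = 3*I*sqrt(19))
w(U) = 5 (w(U) = 3 + 2 = 5)
306 - w(Q(0, K)) = 306 - 1*5 = 306 - 5 = 301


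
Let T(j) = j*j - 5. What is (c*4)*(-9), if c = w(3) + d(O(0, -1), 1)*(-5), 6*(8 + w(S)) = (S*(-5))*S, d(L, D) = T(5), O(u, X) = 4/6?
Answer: 4158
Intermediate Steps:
T(j) = -5 + j² (T(j) = j² - 5 = -5 + j²)
O(u, X) = ⅔ (O(u, X) = 4*(⅙) = ⅔)
d(L, D) = 20 (d(L, D) = -5 + 5² = -5 + 25 = 20)
w(S) = -8 - 5*S²/6 (w(S) = -8 + ((S*(-5))*S)/6 = -8 + ((-5*S)*S)/6 = -8 + (-5*S²)/6 = -8 - 5*S²/6)
c = -231/2 (c = (-8 - ⅚*3²) + 20*(-5) = (-8 - ⅚*9) - 100 = (-8 - 15/2) - 100 = -31/2 - 100 = -231/2 ≈ -115.50)
(c*4)*(-9) = -231/2*4*(-9) = -462*(-9) = 4158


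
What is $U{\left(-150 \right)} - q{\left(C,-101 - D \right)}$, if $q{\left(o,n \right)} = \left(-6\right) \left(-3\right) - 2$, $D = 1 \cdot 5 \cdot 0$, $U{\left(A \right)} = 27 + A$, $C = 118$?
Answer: $-139$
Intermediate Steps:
$D = 0$ ($D = 5 \cdot 0 = 0$)
$q{\left(o,n \right)} = 16$ ($q{\left(o,n \right)} = 18 - 2 = 16$)
$U{\left(-150 \right)} - q{\left(C,-101 - D \right)} = \left(27 - 150\right) - 16 = -123 - 16 = -139$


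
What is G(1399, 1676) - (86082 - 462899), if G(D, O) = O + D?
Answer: 379892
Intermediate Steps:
G(D, O) = D + O
G(1399, 1676) - (86082 - 462899) = (1399 + 1676) - (86082 - 462899) = 3075 - 1*(-376817) = 3075 + 376817 = 379892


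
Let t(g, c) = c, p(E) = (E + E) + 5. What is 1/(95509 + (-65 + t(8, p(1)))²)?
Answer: 1/98873 ≈ 1.0114e-5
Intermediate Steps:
p(E) = 5 + 2*E (p(E) = 2*E + 5 = 5 + 2*E)
1/(95509 + (-65 + t(8, p(1)))²) = 1/(95509 + (-65 + (5 + 2*1))²) = 1/(95509 + (-65 + (5 + 2))²) = 1/(95509 + (-65 + 7)²) = 1/(95509 + (-58)²) = 1/(95509 + 3364) = 1/98873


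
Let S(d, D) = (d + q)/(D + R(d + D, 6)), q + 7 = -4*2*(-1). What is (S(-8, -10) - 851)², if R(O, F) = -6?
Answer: 185204881/256 ≈ 7.2346e+5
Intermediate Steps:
q = 1 (q = -7 - 4*2*(-1) = -7 - 8*(-1) = -7 + 8 = 1)
S(d, D) = (1 + d)/(-6 + D) (S(d, D) = (d + 1)/(D - 6) = (1 + d)/(-6 + D))
(S(-8, -10) - 851)² = ((1 - 8)/(-6 - 10) - 851)² = (-7/(-16) - 851)² = (-1/16*(-7) - 851)² = (7/16 - 851)² = (-13609/16)² = 185204881/256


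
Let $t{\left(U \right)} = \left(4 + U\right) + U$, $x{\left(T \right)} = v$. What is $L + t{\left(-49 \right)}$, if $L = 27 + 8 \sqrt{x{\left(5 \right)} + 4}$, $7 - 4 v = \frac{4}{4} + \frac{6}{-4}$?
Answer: $-67 + 2 \sqrt{94} \approx -47.609$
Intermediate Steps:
$v = \frac{15}{8}$ ($v = \frac{7}{4} - \frac{\frac{4}{4} + \frac{6}{-4}}{4} = \frac{7}{4} - \frac{4 \cdot \frac{1}{4} + 6 \left(- \frac{1}{4}\right)}{4} = \frac{7}{4} - \frac{1 - \frac{3}{2}}{4} = \frac{7}{4} - - \frac{1}{8} = \frac{7}{4} + \frac{1}{8} = \frac{15}{8} \approx 1.875$)
$x{\left(T \right)} = \frac{15}{8}$
$t{\left(U \right)} = 4 + 2 U$
$L = 27 + 2 \sqrt{94}$ ($L = 27 + 8 \sqrt{\frac{15}{8} + 4} = 27 + 8 \sqrt{\frac{47}{8}} = 27 + 8 \frac{\sqrt{94}}{4} = 27 + 2 \sqrt{94} \approx 46.391$)
$L + t{\left(-49 \right)} = \left(27 + 2 \sqrt{94}\right) + \left(4 + 2 \left(-49\right)\right) = \left(27 + 2 \sqrt{94}\right) + \left(4 - 98\right) = \left(27 + 2 \sqrt{94}\right) - 94 = -67 + 2 \sqrt{94}$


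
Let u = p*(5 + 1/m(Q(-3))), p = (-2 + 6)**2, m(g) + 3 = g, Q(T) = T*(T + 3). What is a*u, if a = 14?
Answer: 3136/3 ≈ 1045.3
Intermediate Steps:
Q(T) = T*(3 + T)
m(g) = -3 + g
p = 16 (p = 4**2 = 16)
u = 224/3 (u = 16*(5 + 1/(-3 - 3*(3 - 3))) = 16*(5 + 1/(-3 - 3*0)) = 16*(5 + 1/(-3 + 0)) = 16*(5 + 1/(-3)) = 16*(5 - 1/3) = 16*(14/3) = 224/3 ≈ 74.667)
a*u = 14*(224/3) = 3136/3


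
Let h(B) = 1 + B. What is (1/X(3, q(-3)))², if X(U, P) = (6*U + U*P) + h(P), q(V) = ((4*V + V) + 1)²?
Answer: 1/644809 ≈ 1.5508e-6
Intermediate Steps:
q(V) = (1 + 5*V)² (q(V) = (5*V + 1)² = (1 + 5*V)²)
X(U, P) = 1 + P + 6*U + P*U (X(U, P) = (6*U + U*P) + (1 + P) = (6*U + P*U) + (1 + P) = 1 + P + 6*U + P*U)
(1/X(3, q(-3)))² = (1/(1 + (1 + 5*(-3))² + 6*3 + (1 + 5*(-3))²*3))² = (1/(1 + (1 - 15)² + 18 + (1 - 15)²*3))² = (1/(1 + (-14)² + 18 + (-14)²*3))² = (1/(1 + 196 + 18 + 196*3))² = (1/(1 + 196 + 18 + 588))² = (1/803)² = 1/644809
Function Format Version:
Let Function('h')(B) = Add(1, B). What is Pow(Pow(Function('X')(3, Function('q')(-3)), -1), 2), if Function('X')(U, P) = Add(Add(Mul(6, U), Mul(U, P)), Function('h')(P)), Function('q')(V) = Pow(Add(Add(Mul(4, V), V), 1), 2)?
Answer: Rational(1, 644809) ≈ 1.5508e-6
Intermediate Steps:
Function('q')(V) = Pow(Add(1, Mul(5, V)), 2) (Function('q')(V) = Pow(Add(Mul(5, V), 1), 2) = Pow(Add(1, Mul(5, V)), 2))
Function('X')(U, P) = Add(1, P, Mul(6, U), Mul(P, U)) (Function('X')(U, P) = Add(Add(Mul(6, U), Mul(U, P)), Add(1, P)) = Add(Add(Mul(6, U), Mul(P, U)), Add(1, P)) = Add(1, P, Mul(6, U), Mul(P, U)))
Pow(Pow(Function('X')(3, Function('q')(-3)), -1), 2) = Pow(Pow(Add(1, Pow(Add(1, Mul(5, -3)), 2), Mul(6, 3), Mul(Pow(Add(1, Mul(5, -3)), 2), 3)), -1), 2) = Pow(Pow(Add(1, Pow(Add(1, -15), 2), 18, Mul(Pow(Add(1, -15), 2), 3)), -1), 2) = Pow(Pow(Add(1, Pow(-14, 2), 18, Mul(Pow(-14, 2), 3)), -1), 2) = Pow(Pow(Add(1, 196, 18, Mul(196, 3)), -1), 2) = Pow(Pow(Add(1, 196, 18, 588), -1), 2) = Pow(Pow(803, -1), 2) = Pow(Rational(1, 803), 2) = Rational(1, 644809)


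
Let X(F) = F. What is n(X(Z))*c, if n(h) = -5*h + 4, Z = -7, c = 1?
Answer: 39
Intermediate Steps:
n(h) = 4 - 5*h
n(X(Z))*c = (4 - 5*(-7))*1 = (4 + 35)*1 = 39*1 = 39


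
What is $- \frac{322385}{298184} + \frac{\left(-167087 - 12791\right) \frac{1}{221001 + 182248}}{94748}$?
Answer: $- \frac{3079357254710643}{2848181724441592} \approx -1.0812$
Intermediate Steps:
$- \frac{322385}{298184} + \frac{\left(-167087 - 12791\right) \frac{1}{221001 + 182248}}{94748} = \left(-322385\right) \frac{1}{298184} + - \frac{179878}{403249} \cdot \frac{1}{94748} = - \frac{322385}{298184} + \left(-179878\right) \frac{1}{403249} \cdot \frac{1}{94748} = - \frac{322385}{298184} - \frac{89939}{19103518126} = - \frac{3079357254710643}{2848181724441592}$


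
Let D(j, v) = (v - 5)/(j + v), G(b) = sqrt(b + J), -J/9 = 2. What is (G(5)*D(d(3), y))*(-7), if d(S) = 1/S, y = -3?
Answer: -21*I*sqrt(13) ≈ -75.717*I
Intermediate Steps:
J = -18 (J = -9*2 = -18)
d(S) = 1/S
G(b) = sqrt(-18 + b) (G(b) = sqrt(b - 18) = sqrt(-18 + b))
D(j, v) = (-5 + v)/(j + v)
(G(5)*D(d(3), y))*(-7) = (sqrt(-18 + 5)*((-5 - 3)/(1/3 - 3)))*(-7) = (sqrt(-13)*(-8/(1/3 - 3)))*(-7) = ((I*sqrt(13))*(-8/(-8/3)))*(-7) = ((I*sqrt(13))*(-3/8*(-8)))*(-7) = ((I*sqrt(13))*3)*(-7) = (3*I*sqrt(13))*(-7) = -21*I*sqrt(13)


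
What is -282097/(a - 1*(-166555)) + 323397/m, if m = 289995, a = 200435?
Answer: 2458449701/7095017670 ≈ 0.34650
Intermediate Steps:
-282097/(a - 1*(-166555)) + 323397/m = -282097/(200435 - 1*(-166555)) + 323397/289995 = -282097/(200435 + 166555) + 323397*(1/289995) = -282097/366990 + 107799/96665 = 2458449701/7095017670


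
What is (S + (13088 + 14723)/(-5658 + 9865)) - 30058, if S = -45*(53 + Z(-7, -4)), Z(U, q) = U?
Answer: -19304955/601 ≈ -32121.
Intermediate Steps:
S = -2070 (S = -45*(53 - 7) = -45*46 = -2070)
(S + (13088 + 14723)/(-5658 + 9865)) - 30058 = (-2070 + (13088 + 14723)/(-5658 + 9865)) - 30058 = (-2070 + 27811/4207) - 30058 = (-2070 + 27811*(1/4207)) - 30058 = (-2070 + 3973/601) - 30058 = -1240097/601 - 30058 = -19304955/601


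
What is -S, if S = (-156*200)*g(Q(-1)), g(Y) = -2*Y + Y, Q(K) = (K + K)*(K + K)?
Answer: -124800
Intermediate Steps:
Q(K) = 4*K**2 (Q(K) = (2*K)*(2*K) = 4*K**2)
g(Y) = -Y
S = 124800 (S = (-156*200)*(-4*(-1)**2) = -(-31200)*4*1 = -(-31200)*4 = -31200*(-4) = 124800)
-S = -1*124800 = -124800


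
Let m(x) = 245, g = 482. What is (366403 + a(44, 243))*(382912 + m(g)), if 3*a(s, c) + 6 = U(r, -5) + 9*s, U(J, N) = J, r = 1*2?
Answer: 140439940119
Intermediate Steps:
r = 2
a(s, c) = -4/3 + 3*s (a(s, c) = -2 + (2 + 9*s)/3 = -2 + (2/3 + 3*s) = -4/3 + 3*s)
(366403 + a(44, 243))*(382912 + m(g)) = (366403 + (-4/3 + 3*44))*(382912 + 245) = (366403 + (-4/3 + 132))*383157 = (366403 + 392/3)*383157 = (1099601/3)*383157 = 140439940119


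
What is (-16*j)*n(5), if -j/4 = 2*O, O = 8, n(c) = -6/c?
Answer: -6144/5 ≈ -1228.8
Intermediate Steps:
j = -64 (j = -8*8 = -4*16 = -64)
(-16*j)*n(5) = (-16*(-64))*(-6/5) = 1024*(-6*1/5) = 1024*(-6/5) = -6144/5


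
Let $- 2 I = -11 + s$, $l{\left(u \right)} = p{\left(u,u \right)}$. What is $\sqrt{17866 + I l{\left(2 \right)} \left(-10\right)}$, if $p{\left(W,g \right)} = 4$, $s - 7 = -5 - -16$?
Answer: $\sqrt{18006} \approx 134.19$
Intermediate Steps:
$s = 18$ ($s = 7 - -11 = 7 + \left(-5 + 16\right) = 7 + 11 = 18$)
$l{\left(u \right)} = 4$
$I = - \frac{7}{2}$ ($I = - \frac{-11 + 18}{2} = \left(- \frac{1}{2}\right) 7 = - \frac{7}{2} \approx -3.5$)
$\sqrt{17866 + I l{\left(2 \right)} \left(-10\right)} = \sqrt{17866 + \left(- \frac{7}{2}\right) 4 \left(-10\right)} = \sqrt{17866 - -140} = \sqrt{17866 + 140} = \sqrt{18006}$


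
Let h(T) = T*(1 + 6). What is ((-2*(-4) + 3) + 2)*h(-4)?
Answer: -364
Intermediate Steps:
h(T) = 7*T (h(T) = T*7 = 7*T)
((-2*(-4) + 3) + 2)*h(-4) = ((-2*(-4) + 3) + 2)*(7*(-4)) = ((8 + 3) + 2)*(-28) = (11 + 2)*(-28) = 13*(-28) = -364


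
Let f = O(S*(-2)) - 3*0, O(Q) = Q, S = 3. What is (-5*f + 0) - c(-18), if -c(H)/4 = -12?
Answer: -18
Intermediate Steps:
c(H) = 48 (c(H) = -4*(-12) = 48)
f = -6 (f = 3*(-2) - 3*0 = -6 + 0 = -6)
(-5*f + 0) - c(-18) = (-5*(-6) + 0) - 1*48 = (30 + 0) - 48 = 30 - 48 = -18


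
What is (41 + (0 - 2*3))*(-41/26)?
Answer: -1435/26 ≈ -55.192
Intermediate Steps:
(41 + (0 - 2*3))*(-41/26) = (41 + (0 - 6))*(-41*1/26) = (41 - 6)*(-41/26) = 35*(-41/26) = -1435/26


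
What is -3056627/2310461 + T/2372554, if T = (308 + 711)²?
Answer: -156545807127/176828822174 ≈ -0.88530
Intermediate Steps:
T = 1038361 (T = 1019² = 1038361)
-3056627/2310461 + T/2372554 = -3056627/2310461 + 1038361/2372554 = -156545807127/176828822174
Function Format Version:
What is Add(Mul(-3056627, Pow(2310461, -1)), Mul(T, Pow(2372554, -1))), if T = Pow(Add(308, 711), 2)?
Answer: Rational(-156545807127, 176828822174) ≈ -0.88530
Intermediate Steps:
T = 1038361 (T = Pow(1019, 2) = 1038361)
Add(Mul(-3056627, Pow(2310461, -1)), Mul(T, Pow(2372554, -1))) = Add(Mul(-3056627, Pow(2310461, -1)), Mul(1038361, Pow(2372554, -1))) = Add(Mul(-3056627, Rational(1, 2310461)), Mul(1038361, Rational(1, 2372554))) = Add(Rational(-3056627, 2310461), Rational(1038361, 2372554)) = Rational(-156545807127, 176828822174)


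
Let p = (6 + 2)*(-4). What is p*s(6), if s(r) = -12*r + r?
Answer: 2112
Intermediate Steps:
p = -32 (p = 8*(-4) = -32)
s(r) = -11*r
p*s(6) = -(-352)*6 = -32*(-66) = 2112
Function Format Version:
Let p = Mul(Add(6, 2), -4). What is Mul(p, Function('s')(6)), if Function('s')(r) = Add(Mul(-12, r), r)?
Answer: 2112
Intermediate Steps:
p = -32 (p = Mul(8, -4) = -32)
Function('s')(r) = Mul(-11, r)
Mul(p, Function('s')(6)) = Mul(-32, Mul(-11, 6)) = Mul(-32, -66) = 2112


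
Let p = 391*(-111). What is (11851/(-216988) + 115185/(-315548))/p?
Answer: 1795832633/185729505445689 ≈ 9.6691e-6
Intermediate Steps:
p = -43401
(11851/(-216988) + 115185/(-315548))/p = (11851/(-216988) + 115185/(-315548))/(-43401) = (11851*(-1/216988) + 115185*(-1/315548))*(-1/43401) = (-11851/216988 - 115185/315548)*(-1/43401) = -1795832633/4279383089*(-1/43401) = 1795832633/185729505445689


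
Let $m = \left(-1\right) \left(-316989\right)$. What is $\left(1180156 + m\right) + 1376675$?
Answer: $2873820$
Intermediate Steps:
$m = 316989$
$\left(1180156 + m\right) + 1376675 = \left(1180156 + 316989\right) + 1376675 = 1497145 + 1376675 = 2873820$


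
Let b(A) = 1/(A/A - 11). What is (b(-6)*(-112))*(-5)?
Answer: -56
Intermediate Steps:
b(A) = -1/10 (b(A) = 1/(1 - 11) = 1/(-10) = -1/10)
(b(-6)*(-112))*(-5) = -1/10*(-112)*(-5) = (56/5)*(-5) = -56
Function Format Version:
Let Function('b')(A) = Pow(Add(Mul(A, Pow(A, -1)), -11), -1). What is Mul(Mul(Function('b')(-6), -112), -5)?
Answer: -56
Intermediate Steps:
Function('b')(A) = Rational(-1, 10) (Function('b')(A) = Pow(Add(1, -11), -1) = Pow(-10, -1) = Rational(-1, 10))
Mul(Mul(Function('b')(-6), -112), -5) = Mul(Mul(Rational(-1, 10), -112), -5) = Mul(Rational(56, 5), -5) = -56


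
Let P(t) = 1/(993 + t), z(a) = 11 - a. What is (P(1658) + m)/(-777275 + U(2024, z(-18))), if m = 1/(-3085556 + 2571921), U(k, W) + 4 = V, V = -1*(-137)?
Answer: -255492/529096297465835 ≈ -4.8288e-10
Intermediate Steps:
V = 137
U(k, W) = 133 (U(k, W) = -4 + 137 = 133)
m = -1/513635 (m = 1/(-513635) = -1/513635 ≈ -1.9469e-6)
(P(1658) + m)/(-777275 + U(2024, z(-18))) = (1/(993 + 1658) - 1/513635)/(-777275 + 133) = (1/2651 - 1/513635)/(-777142) = (1/2651 - 1/513635)*(-1/777142) = (510984/1361646385)*(-1/777142) = -255492/529096297465835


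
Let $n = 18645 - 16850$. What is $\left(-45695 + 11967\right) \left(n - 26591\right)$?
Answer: $836319488$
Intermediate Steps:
$n = 1795$
$\left(-45695 + 11967\right) \left(n - 26591\right) = \left(-45695 + 11967\right) \left(1795 - 26591\right) = \left(-33728\right) \left(-24796\right) = 836319488$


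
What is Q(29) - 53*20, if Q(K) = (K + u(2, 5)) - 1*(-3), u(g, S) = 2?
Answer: -1026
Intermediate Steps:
Q(K) = 5 + K (Q(K) = (K + 2) - 1*(-3) = (2 + K) + 3 = 5 + K)
Q(29) - 53*20 = (5 + 29) - 53*20 = 34 - 1060 = -1026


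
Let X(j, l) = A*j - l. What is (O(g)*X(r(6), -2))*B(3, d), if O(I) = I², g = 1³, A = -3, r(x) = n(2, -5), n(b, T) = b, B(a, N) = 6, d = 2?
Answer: -24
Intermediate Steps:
r(x) = 2
X(j, l) = -l - 3*j (X(j, l) = -3*j - l = -l - 3*j)
g = 1
(O(g)*X(r(6), -2))*B(3, d) = (1²*(-1*(-2) - 3*2))*6 = (1*(2 - 6))*6 = (1*(-4))*6 = -4*6 = -24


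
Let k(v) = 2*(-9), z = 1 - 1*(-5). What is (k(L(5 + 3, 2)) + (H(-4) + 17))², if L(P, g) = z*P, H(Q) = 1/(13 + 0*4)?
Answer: 144/169 ≈ 0.85207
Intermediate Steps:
z = 6 (z = 1 + 5 = 6)
H(Q) = 1/13 (H(Q) = 1/(13 + 0) = 1/13)
L(P, g) = 6*P
k(v) = -18
(k(L(5 + 3, 2)) + (H(-4) + 17))² = (-18 + (1/13 + 17))² = (-18 + 222/13)² = (-12/13)² = 144/169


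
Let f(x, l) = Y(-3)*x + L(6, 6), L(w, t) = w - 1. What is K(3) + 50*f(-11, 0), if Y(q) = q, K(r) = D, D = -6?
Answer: 1894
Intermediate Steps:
K(r) = -6
L(w, t) = -1 + w
f(x, l) = 5 - 3*x (f(x, l) = -3*x + (-1 + 6) = -3*x + 5 = 5 - 3*x)
K(3) + 50*f(-11, 0) = -6 + 50*(5 - 3*(-11)) = -6 + 50*(5 + 33) = -6 + 50*38 = -6 + 1900 = 1894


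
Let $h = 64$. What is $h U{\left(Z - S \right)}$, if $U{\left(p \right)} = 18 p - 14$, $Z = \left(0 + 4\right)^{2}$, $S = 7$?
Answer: $9472$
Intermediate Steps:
$Z = 16$ ($Z = 4^{2} = 16$)
$U{\left(p \right)} = -14 + 18 p$
$h U{\left(Z - S \right)} = 64 \left(-14 + 18 \left(16 - 7\right)\right) = 64 \left(-14 + 18 \cdot 9\right) = 64 \left(-14 + 162\right) = 64 \cdot 148 = 9472$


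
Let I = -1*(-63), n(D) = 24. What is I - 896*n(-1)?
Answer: -21441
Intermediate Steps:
I = 63
I - 896*n(-1) = 63 - 896*24 = 63 - 21504 = -21441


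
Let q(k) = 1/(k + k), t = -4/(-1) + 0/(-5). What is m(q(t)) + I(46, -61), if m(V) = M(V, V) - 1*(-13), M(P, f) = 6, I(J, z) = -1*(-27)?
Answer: 46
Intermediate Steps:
I(J, z) = 27
t = 4 (t = -4*(-1) + 0*(-1/5) = 4 + 0 = 4)
q(k) = 1/(2*k)
m(V) = 19 (m(V) = 6 - 1*(-13) = 6 + 13 = 19)
m(q(t)) + I(46, -61) = 19 + 27 = 46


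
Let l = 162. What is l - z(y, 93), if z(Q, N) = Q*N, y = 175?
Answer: -16113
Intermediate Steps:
z(Q, N) = N*Q
l - z(y, 93) = 162 - 93*175 = 162 - 1*16275 = 162 - 16275 = -16113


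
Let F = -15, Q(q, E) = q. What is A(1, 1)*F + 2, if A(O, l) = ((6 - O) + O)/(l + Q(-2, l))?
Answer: 92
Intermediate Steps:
A(O, l) = 6/(-2 + l) (A(O, l) = ((6 - O) + O)/(l - 2) = 6/(-2 + l))
A(1, 1)*F + 2 = (6/(-2 + 1))*(-15) + 2 = (6/(-1))*(-15) + 2 = (6*(-1))*(-15) + 2 = -6*(-15) + 2 = 90 + 2 = 92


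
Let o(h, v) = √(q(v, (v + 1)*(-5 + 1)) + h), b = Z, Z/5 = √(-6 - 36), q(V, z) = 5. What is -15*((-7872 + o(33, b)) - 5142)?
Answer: 195210 - 15*√38 ≈ 1.9512e+5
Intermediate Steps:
Z = 5*I*√42 (Z = 5*√(-6 - 36) = 5*√(-42) = 5*(I*√42) = 5*I*√42 ≈ 32.404*I)
b = 5*I*√42 ≈ 32.404*I
o(h, v) = √(5 + h)
-15*((-7872 + o(33, b)) - 5142) = -15*((-7872 + √(5 + 33)) - 5142) = -15*((-7872 + √38) - 5142) = -15*(-13014 + √38) = 195210 - 15*√38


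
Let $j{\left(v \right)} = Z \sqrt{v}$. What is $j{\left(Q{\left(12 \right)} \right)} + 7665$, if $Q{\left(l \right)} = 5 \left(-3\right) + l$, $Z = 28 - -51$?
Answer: $7665 + 79 i \sqrt{3} \approx 7665.0 + 136.83 i$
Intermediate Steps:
$Z = 79$ ($Z = 28 + 51 = 79$)
$Q{\left(l \right)} = -15 + l$
$j{\left(v \right)} = 79 \sqrt{v}$
$j{\left(Q{\left(12 \right)} \right)} + 7665 = 79 \sqrt{-15 + 12} + 7665 = 79 \sqrt{-3} + 7665 = 79 i \sqrt{3} + 7665 = 7665 + 79 i \sqrt{3}$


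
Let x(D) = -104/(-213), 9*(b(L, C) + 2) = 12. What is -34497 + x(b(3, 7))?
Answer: -7347757/213 ≈ -34497.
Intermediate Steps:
b(L, C) = -⅔ (b(L, C) = -2 + (⅑)*12 = -2 + 4/3 = -⅔)
x(D) = 104/213 (x(D) = -104*(-1/213) = 104/213)
-34497 + x(b(3, 7)) = -34497 + 104/213 = -7347757/213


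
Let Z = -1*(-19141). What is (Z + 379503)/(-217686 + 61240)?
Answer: -199322/78223 ≈ -2.5481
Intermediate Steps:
Z = 19141
(Z + 379503)/(-217686 + 61240) = (19141 + 379503)/(-217686 + 61240) = 398644/(-156446) = 398644*(-1/156446) = -199322/78223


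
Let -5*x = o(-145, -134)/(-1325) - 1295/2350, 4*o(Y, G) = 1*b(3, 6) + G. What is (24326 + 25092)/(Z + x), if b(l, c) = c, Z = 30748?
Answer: 30775059500/19148382627 ≈ 1.6072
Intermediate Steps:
o(Y, G) = 3/2 + G/4 (o(Y, G) = (1*6 + G)/4 = (6 + G)/4 = 3/2 + G/4)
x = 65627/622750 (x = -((3/2 + (¼)*(-134))/(-1325) - 1295/2350)/5 = -((3/2 - 67/2)*(-1/1325) - 1295*1/2350)/5 = -(-32*(-1/1325) - 259/470)/5 = -(32/1325 - 259/470)/5 = -⅕*(-65627/124550) = 65627/622750 ≈ 0.10538)
(24326 + 25092)/(Z + x) = (24326 + 25092)/(30748 + 65627/622750) = 49418/(19148382627/622750) = 49418*(622750/19148382627) = 30775059500/19148382627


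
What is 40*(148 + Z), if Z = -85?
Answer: 2520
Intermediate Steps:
40*(148 + Z) = 40*(148 - 85) = 40*63 = 2520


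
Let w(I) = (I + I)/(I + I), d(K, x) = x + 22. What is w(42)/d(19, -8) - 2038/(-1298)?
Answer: 14915/9086 ≈ 1.6415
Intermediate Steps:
d(K, x) = 22 + x
w(I) = 1 (w(I) = (2*I)/((2*I)) = (2*I)*(1/(2*I)) = 1)
w(42)/d(19, -8) - 2038/(-1298) = 1/(22 - 8) - 2038/(-1298) = 1/14 - 2038*(-1/1298) = 1*(1/14) + 1019/649 = 1/14 + 1019/649 = 14915/9086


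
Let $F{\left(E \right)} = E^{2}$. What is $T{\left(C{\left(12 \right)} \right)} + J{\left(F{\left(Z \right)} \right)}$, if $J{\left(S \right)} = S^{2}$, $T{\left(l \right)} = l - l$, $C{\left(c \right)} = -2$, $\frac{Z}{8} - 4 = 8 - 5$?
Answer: $9834496$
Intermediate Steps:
$Z = 56$ ($Z = 32 + 8 \left(8 - 5\right) = 32 + 8 \cdot 3 = 32 + 24 = 56$)
$T{\left(l \right)} = 0$
$T{\left(C{\left(12 \right)} \right)} + J{\left(F{\left(Z \right)} \right)} = 0 + \left(56^{2}\right)^{2} = 0 + 3136^{2} = 0 + 9834496 = 9834496$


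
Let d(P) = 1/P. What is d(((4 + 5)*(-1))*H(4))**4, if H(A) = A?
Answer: 1/1679616 ≈ 5.9537e-7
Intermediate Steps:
d(((4 + 5)*(-1))*H(4))**4 = (1/(((4 + 5)*(-1))*4))**4 = (1/((9*(-1))*4))**4 = (1/(-9*4))**4 = (1/(-36))**4 = (-1/36)**4 = 1/1679616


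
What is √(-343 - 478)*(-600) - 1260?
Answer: -1260 - 600*I*√821 ≈ -1260.0 - 17192.0*I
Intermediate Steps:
√(-343 - 478)*(-600) - 1260 = √(-821)*(-600) - 1260 = (I*√821)*(-600) - 1260 = -600*I*√821 - 1260 = -1260 - 600*I*√821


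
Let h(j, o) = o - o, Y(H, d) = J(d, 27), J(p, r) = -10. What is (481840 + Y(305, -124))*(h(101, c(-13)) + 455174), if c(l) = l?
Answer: 219316488420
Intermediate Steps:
Y(H, d) = -10
h(j, o) = 0
(481840 + Y(305, -124))*(h(101, c(-13)) + 455174) = (481840 - 10)*(0 + 455174) = 481830*455174 = 219316488420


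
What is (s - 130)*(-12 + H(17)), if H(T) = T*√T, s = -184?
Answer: 3768 - 5338*√17 ≈ -18241.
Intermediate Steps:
H(T) = T^(3/2)
(s - 130)*(-12 + H(17)) = (-184 - 130)*(-12 + 17^(3/2)) = -314*(-12 + 17*√17) = 3768 - 5338*√17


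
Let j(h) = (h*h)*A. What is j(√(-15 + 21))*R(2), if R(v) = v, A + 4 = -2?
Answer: -72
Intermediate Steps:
A = -6 (A = -4 - 2 = -6)
j(h) = -6*h² (j(h) = (h*h)*(-6) = h²*(-6) = -6*h²)
j(√(-15 + 21))*R(2) = -6*(√(-15 + 21))²*2 = -6*(√6)²*2 = -6*6*2 = -36*2 = -72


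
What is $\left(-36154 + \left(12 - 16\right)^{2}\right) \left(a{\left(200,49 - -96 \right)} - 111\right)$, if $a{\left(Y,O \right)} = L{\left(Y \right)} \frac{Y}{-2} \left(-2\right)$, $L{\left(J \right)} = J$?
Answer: $-1441508682$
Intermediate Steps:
$a{\left(Y,O \right)} = Y^{2}$ ($a{\left(Y,O \right)} = Y \frac{Y}{-2} \left(-2\right) = Y Y \left(- \frac{1}{2}\right) \left(-2\right) = Y \left(- \frac{Y}{2}\right) \left(-2\right) = - \frac{Y^{2}}{2} \left(-2\right) = Y^{2}$)
$\left(-36154 + \left(12 - 16\right)^{2}\right) \left(a{\left(200,49 - -96 \right)} - 111\right) = \left(-36154 + \left(12 - 16\right)^{2}\right) \left(200^{2} - 111\right) = \left(-36154 + \left(-4\right)^{2}\right) \left(40000 - 111\right) = \left(-36154 + 16\right) 39889 = \left(-36138\right) 39889 = -1441508682$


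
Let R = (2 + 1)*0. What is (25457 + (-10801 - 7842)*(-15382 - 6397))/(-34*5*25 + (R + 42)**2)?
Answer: -203025677/1243 ≈ -1.6334e+5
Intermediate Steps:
R = 0 (R = 3*0 = 0)
(25457 + (-10801 - 7842)*(-15382 - 6397))/(-34*5*25 + (R + 42)**2) = (25457 + (-10801 - 7842)*(-15382 - 6397))/(-34*5*25 + (0 + 42)**2) = (25457 - 18643*(-21779))/(-170*25 + 42**2) = (25457 + 406025897)/(-4250 + 1764) = 406051354/(-2486) = 406051354*(-1/2486) = -203025677/1243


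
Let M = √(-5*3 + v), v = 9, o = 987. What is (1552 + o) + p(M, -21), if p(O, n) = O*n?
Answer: 2539 - 21*I*√6 ≈ 2539.0 - 51.439*I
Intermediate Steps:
M = I*√6 (M = √(-5*3 + 9) = √(-15 + 9) = √(-6) = I*√6 ≈ 2.4495*I)
(1552 + o) + p(M, -21) = (1552 + 987) + (I*√6)*(-21) = 2539 - 21*I*√6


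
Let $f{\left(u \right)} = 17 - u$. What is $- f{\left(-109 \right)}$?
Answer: $-126$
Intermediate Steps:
$- f{\left(-109 \right)} = - (17 - -109) = - (17 + 109) = \left(-1\right) 126 = -126$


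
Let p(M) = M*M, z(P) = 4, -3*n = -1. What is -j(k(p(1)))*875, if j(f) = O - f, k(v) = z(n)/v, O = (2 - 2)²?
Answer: 3500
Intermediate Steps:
n = ⅓ (n = -⅓*(-1) = ⅓ ≈ 0.33333)
p(M) = M²
O = 0 (O = 0² = 0)
k(v) = 4/v
j(f) = -f (j(f) = 0 - f = -f)
-j(k(p(1)))*875 = -(-4/(1²))*875 = -(-4/1)*875 = -(-4)*875 = -1*(-3500) = 3500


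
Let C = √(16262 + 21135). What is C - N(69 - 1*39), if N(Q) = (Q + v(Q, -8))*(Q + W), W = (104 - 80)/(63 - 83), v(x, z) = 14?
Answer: -6336/5 + √37397 ≈ -1073.8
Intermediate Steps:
W = -6/5 (W = 24/(-20) = 24*(-1/20) = -6/5 ≈ -1.2000)
N(Q) = (14 + Q)*(-6/5 + Q) (N(Q) = (Q + 14)*(Q - 6/5) = (14 + Q)*(-6/5 + Q))
C = √37397 ≈ 193.38
C - N(69 - 1*39) = √37397 - (-84/5 + (69 - 1*39)² + 64*(69 - 1*39)/5) = √37397 - (-84/5 + (69 - 39)² + 64*(69 - 39)/5) = √37397 - (-84/5 + 30² + (64/5)*30) = √37397 - (-84/5 + 900 + 384) = √37397 - 1*6336/5 = √37397 - 6336/5 = -6336/5 + √37397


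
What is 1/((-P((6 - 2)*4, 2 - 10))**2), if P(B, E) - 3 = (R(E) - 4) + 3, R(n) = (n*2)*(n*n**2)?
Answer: 1/67141636 ≈ 1.4894e-8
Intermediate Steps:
R(n) = 2*n**4 (R(n) = (2*n)*n**3 = 2*n**4)
P(B, E) = 2 + 2*E**4 (P(B, E) = 3 + ((2*E**4 - 4) + 3) = 3 + ((-4 + 2*E**4) + 3) = 3 + (-1 + 2*E**4) = 2 + 2*E**4)
1/((-P((6 - 2)*4, 2 - 10))**2) = 1/((-(2 + 2*(2 - 10)**4))**2) = 1/((-(2 + 2*(-8)**4))**2) = 1/((-(2 + 2*4096))**2) = 1/((-(2 + 8192))**2) = 1/((-1*8194)**2) = 1/((-8194)**2) = 1/67141636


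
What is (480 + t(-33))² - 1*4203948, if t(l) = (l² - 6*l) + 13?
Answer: -1035548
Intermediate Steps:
t(l) = 13 + l² - 6*l
(480 + t(-33))² - 1*4203948 = (480 + (13 + (-33)² - 6*(-33)))² - 1*4203948 = (480 + (13 + 1089 + 198))² - 4203948 = (480 + 1300)² - 4203948 = 1780² - 4203948 = 3168400 - 4203948 = -1035548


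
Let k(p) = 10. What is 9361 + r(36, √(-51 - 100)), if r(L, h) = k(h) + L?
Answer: 9407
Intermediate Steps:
r(L, h) = 10 + L
9361 + r(36, √(-51 - 100)) = 9361 + (10 + 36) = 9361 + 46 = 9407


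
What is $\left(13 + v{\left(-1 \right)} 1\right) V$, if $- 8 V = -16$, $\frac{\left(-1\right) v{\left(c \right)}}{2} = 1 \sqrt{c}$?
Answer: $26 - 4 i \approx 26.0 - 4.0 i$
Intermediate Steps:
$v{\left(c \right)} = - 2 \sqrt{c}$ ($v{\left(c \right)} = - 2 \cdot 1 \sqrt{c} = - 2 \sqrt{c}$)
$V = 2$ ($V = \left(- \frac{1}{8}\right) \left(-16\right) = 2$)
$\left(13 + v{\left(-1 \right)} 1\right) V = \left(13 + - 2 \sqrt{-1} \cdot 1\right) 2 = \left(13 + - 2 i 1\right) 2 = \left(13 - 2 i\right) 2 = 26 - 4 i$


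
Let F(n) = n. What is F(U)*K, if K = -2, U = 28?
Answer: -56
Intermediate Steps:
F(U)*K = 28*(-2) = -56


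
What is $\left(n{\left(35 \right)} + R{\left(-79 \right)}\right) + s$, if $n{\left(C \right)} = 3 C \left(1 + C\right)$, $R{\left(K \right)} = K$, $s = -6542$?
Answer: $-2841$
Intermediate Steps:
$n{\left(C \right)} = 3 C \left(1 + C\right)$
$\left(n{\left(35 \right)} + R{\left(-79 \right)}\right) + s = \left(3 \cdot 35 \left(1 + 35\right) - 79\right) - 6542 = \left(3 \cdot 35 \cdot 36 - 79\right) - 6542 = \left(3780 - 79\right) - 6542 = 3701 - 6542 = -2841$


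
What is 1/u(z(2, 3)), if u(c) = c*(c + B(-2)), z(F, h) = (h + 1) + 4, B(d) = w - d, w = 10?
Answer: 1/160 ≈ 0.0062500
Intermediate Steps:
B(d) = 10 - d
z(F, h) = 5 + h (z(F, h) = (1 + h) + 4 = 5 + h)
u(c) = c*(12 + c) (u(c) = c*(c + (10 - 1*(-2))) = c*(c + (10 + 2)) = c*(c + 12) = c*(12 + c))
1/u(z(2, 3)) = 1/((5 + 3)*(12 + (5 + 3))) = 1/(8*(12 + 8)) = 1/(8*20) = 1/160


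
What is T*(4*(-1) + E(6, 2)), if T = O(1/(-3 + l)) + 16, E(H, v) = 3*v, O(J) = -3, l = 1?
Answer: 26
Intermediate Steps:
T = 13 (T = -3 + 16 = 13)
T*(4*(-1) + E(6, 2)) = 13*(4*(-1) + 3*2) = 13*(-4 + 6) = 13*2 = 26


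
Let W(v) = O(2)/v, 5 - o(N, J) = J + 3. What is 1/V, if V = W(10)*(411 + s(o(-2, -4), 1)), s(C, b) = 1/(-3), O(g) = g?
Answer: 15/1232 ≈ 0.012175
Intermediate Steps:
o(N, J) = 2 - J (o(N, J) = 5 - (J + 3) = 5 - (3 + J) = 5 + (-3 - J) = 2 - J)
s(C, b) = -⅓
W(v) = 2/v
V = 1232/15 (V = (2/10)*(411 - ⅓) = (2*(⅒))*(1232/3) = (⅕)*(1232/3) = 1232/15 ≈ 82.133)
1/V = 1/(1232/15) = 15/1232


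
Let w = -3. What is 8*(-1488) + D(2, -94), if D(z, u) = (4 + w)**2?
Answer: -11903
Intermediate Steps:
D(z, u) = 1 (D(z, u) = (4 - 3)**2 = 1**2 = 1)
8*(-1488) + D(2, -94) = 8*(-1488) + 1 = -11904 + 1 = -11903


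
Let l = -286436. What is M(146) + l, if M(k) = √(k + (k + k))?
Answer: -286436 + √438 ≈ -2.8642e+5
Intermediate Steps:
M(k) = √3*√k (M(k) = √(k + 2*k) = √(3*k) = √3*√k)
M(146) + l = √3*√146 - 286436 = √438 - 286436 = -286436 + √438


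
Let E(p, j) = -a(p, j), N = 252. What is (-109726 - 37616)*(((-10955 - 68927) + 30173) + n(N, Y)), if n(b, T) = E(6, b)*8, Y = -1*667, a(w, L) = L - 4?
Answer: 7616550006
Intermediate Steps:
a(w, L) = -4 + L
Y = -667
E(p, j) = 4 - j (E(p, j) = -(-4 + j) = 4 - j)
n(b, T) = 32 - 8*b (n(b, T) = (4 - b)*8 = 32 - 8*b)
(-109726 - 37616)*(((-10955 - 68927) + 30173) + n(N, Y)) = (-109726 - 37616)*(((-10955 - 68927) + 30173) + (32 - 8*252)) = -147342*((-79882 + 30173) + (32 - 2016)) = -147342*(-49709 - 1984) = -147342*(-51693) = 7616550006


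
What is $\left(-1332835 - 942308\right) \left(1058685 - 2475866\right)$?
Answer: $3224289431883$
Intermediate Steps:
$\left(-1332835 - 942308\right) \left(1058685 - 2475866\right) = \left(-2275143\right) \left(-1417181\right) = 3224289431883$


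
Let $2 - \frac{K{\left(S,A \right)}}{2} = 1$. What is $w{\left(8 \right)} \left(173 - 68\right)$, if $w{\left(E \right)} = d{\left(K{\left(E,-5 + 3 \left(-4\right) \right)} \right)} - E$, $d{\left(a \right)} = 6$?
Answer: $-210$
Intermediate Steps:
$K{\left(S,A \right)} = 2$ ($K{\left(S,A \right)} = 4 - 2 = 2$)
$w{\left(E \right)} = 6 - E$
$w{\left(8 \right)} \left(173 - 68\right) = \left(6 - 8\right) \left(173 - 68\right) = \left(6 - 8\right) 105 = \left(-2\right) 105 = -210$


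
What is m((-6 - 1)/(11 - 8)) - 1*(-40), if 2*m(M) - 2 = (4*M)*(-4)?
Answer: 179/3 ≈ 59.667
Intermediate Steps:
m(M) = 1 - 8*M (m(M) = 1 + ((4*M)*(-4))/2 = 1 + (-16*M)/2 = 1 - 8*M)
m((-6 - 1)/(11 - 8)) - 1*(-40) = (1 - 8*(-6 - 1)/(11 - 8)) - 1*(-40) = (1 - (-56)/3) + 40 = (1 - 8*(-7/3)) + 40 = (1 + 56/3) + 40 = 59/3 + 40 = 179/3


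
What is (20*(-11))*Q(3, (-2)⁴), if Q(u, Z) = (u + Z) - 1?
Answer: -3960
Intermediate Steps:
Q(u, Z) = -1 + Z + u (Q(u, Z) = (Z + u) - 1 = -1 + Z + u)
(20*(-11))*Q(3, (-2)⁴) = (20*(-11))*(-1 + (-2)⁴ + 3) = -220*(-1 + 16 + 3) = -220*18 = -3960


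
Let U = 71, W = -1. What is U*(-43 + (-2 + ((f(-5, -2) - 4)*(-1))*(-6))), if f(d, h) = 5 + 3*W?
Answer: -4047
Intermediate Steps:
f(d, h) = 2 (f(d, h) = 5 + 3*(-1) = 5 - 3 = 2)
U*(-43 + (-2 + ((f(-5, -2) - 4)*(-1))*(-6))) = 71*(-43 + (-2 + ((2 - 4)*(-1))*(-6))) = 71*(-43 + (-2 - 2*(-1)*(-6))) = 71*(-43 + (-2 + 2*(-6))) = 71*(-43 + (-2 - 12)) = 71*(-43 - 14) = 71*(-57) = -4047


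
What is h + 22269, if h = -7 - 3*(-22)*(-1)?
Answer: 22196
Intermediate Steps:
h = -73 (h = -7 + 66*(-1) = -7 - 66 = -73)
h + 22269 = -73 + 22269 = 22196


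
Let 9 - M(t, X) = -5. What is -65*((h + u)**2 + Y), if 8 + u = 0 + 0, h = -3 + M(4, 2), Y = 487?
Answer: -32240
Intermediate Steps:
M(t, X) = 14 (M(t, X) = 9 - 1*(-5) = 9 + 5 = 14)
h = 11 (h = -3 + 14 = 11)
u = -8 (u = -8 + (0 + 0) = -8 + 0 = -8)
-65*((h + u)**2 + Y) = -65*((11 - 8)**2 + 487) = -65*(3**2 + 487) = -65*(9 + 487) = -65*496 = -32240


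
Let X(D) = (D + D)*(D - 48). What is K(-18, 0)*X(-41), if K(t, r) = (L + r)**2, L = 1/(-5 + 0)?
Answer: 7298/25 ≈ 291.92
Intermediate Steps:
L = -1/5 (L = 1/(-5) = -1/5 ≈ -0.20000)
X(D) = 2*D*(-48 + D) (X(D) = (2*D)*(-48 + D) = 2*D*(-48 + D))
K(t, r) = (-1/5 + r)**2
K(-18, 0)*X(-41) = ((-1 + 5*0)**2/25)*(2*(-41)*(-48 - 41)) = ((-1 + 0)**2/25)*(2*(-41)*(-89)) = ((1/25)*(-1)**2)*7298 = ((1/25)*1)*7298 = (1/25)*7298 = 7298/25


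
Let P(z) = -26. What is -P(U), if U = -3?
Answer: 26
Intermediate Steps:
-P(U) = -1*(-26) = 26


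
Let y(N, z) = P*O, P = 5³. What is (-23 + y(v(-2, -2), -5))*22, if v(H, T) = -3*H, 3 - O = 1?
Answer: 4994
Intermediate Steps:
O = 2 (O = 3 - 1*1 = 3 - 1 = 2)
P = 125
y(N, z) = 250 (y(N, z) = 125*2 = 250)
(-23 + y(v(-2, -2), -5))*22 = (-23 + 250)*22 = 227*22 = 4994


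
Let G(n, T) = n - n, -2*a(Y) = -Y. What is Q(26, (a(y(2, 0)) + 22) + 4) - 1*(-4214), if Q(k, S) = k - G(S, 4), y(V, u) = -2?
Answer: 4240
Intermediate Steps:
a(Y) = Y/2 (a(Y) = -(-1)*Y/2 = Y/2)
G(n, T) = 0
Q(k, S) = k (Q(k, S) = k - 1*0 = k + 0 = k)
Q(26, (a(y(2, 0)) + 22) + 4) - 1*(-4214) = 26 - 1*(-4214) = 26 + 4214 = 4240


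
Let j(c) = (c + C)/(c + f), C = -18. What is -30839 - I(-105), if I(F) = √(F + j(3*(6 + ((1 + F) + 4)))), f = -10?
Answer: -30839 - I*√554070/73 ≈ -30839.0 - 10.197*I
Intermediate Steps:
j(c) = (-18 + c)/(-10 + c) (j(c) = (c - 18)/(c - 10) = (-18 + c)/(-10 + c))
I(F) = √(F + (15 + 3*F)/(23 + 3*F)) (I(F) = √(F + (-18 + 3*(6 + ((1 + F) + 4)))/(-10 + 3*(6 + ((1 + F) + 4)))) = √(F + (-18 + 3*(6 + (5 + F)))/(-10 + 3*(6 + (5 + F)))) = √(F + (-18 + 3*(11 + F))/(-10 + 3*(11 + F))) = √(F + (-18 + (33 + 3*F))/(-10 + (33 + 3*F))) = √(F + (15 + 3*F)/(23 + 3*F)))
-30839 - I(-105) = -30839 - √((15 + 3*(-105)² + 26*(-105))/(23 + 3*(-105))) = -30839 - √((15 + 3*11025 - 2730)/(23 - 315)) = -30839 - √((15 + 33075 - 2730)/(-292)) = -30839 - √(-1/292*30360) = -30839 - √(-7590/73) = -30839 - I*√554070/73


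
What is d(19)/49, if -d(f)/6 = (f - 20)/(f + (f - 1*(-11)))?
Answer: 6/2401 ≈ 0.0024990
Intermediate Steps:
d(f) = -6*(-20 + f)/(11 + 2*f) (d(f) = -6*(f - 20)/(f + (f - 1*(-11))) = -6*(-20 + f)/(f + (f + 11)) = -6*(-20 + f)/(f + (11 + f)) = -6*(-20 + f)/(11 + 2*f))
d(19)/49 = (6*(20 - 1*19)/(11 + 2*19))/49 = (6*(20 - 19)/(11 + 38))*(1/49) = (6*1/49)*(1/49) = (6*(1/49)*1)*(1/49) = (6/49)*(1/49) = 6/2401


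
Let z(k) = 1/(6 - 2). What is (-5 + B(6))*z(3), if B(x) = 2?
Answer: -¾ ≈ -0.75000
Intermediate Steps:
z(k) = ¼ (z(k) = 1/4 = ¼)
(-5 + B(6))*z(3) = (-5 + 2)*(¼) = -3*¼ = -¾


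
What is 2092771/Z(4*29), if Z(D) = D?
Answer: 2092771/116 ≈ 18041.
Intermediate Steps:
2092771/Z(4*29) = 2092771/((4*29)) = 2092771/116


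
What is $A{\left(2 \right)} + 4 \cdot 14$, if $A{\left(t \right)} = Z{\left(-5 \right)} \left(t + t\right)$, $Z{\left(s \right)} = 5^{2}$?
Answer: $156$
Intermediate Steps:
$Z{\left(s \right)} = 25$
$A{\left(t \right)} = 50 t$ ($A{\left(t \right)} = 25 \left(t + t\right) = 25 \cdot 2 t = 50 t$)
$A{\left(2 \right)} + 4 \cdot 14 = 50 \cdot 2 + 4 \cdot 14 = 100 + 56 = 156$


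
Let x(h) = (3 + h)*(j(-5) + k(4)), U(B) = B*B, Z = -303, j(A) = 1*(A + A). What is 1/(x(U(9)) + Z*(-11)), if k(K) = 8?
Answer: 1/3165 ≈ 0.00031596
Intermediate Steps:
j(A) = 2*A (j(A) = 1*(2*A) = 2*A)
U(B) = B²
x(h) = -6 - 2*h (x(h) = (3 + h)*(2*(-5) + 8) = (3 + h)*(-10 + 8) = (3 + h)*(-2) = -6 - 2*h)
1/(x(U(9)) + Z*(-11)) = 1/((-6 - 2*9²) - 303*(-11)) = 1/((-6 - 2*81) + 3333) = 1/((-6 - 162) + 3333) = 1/(-168 + 3333) = 1/3165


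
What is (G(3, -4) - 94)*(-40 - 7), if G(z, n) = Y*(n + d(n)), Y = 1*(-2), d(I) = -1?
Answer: 3948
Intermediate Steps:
Y = -2
G(z, n) = 2 - 2*n (G(z, n) = -2*(n - 1) = -2*(-1 + n) = 2 - 2*n)
(G(3, -4) - 94)*(-40 - 7) = ((2 - 2*(-4)) - 94)*(-40 - 7) = ((2 + 8) - 94)*(-47) = (10 - 94)*(-47) = -84*(-47) = 3948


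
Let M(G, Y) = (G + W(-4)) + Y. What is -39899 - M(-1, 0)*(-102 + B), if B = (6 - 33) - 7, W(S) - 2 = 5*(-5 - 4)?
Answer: -45883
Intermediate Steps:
W(S) = -43 (W(S) = 2 + 5*(-5 - 4) = 2 + 5*(-9) = 2 - 45 = -43)
M(G, Y) = -43 + G + Y (M(G, Y) = (G - 43) + Y = (-43 + G) + Y = -43 + G + Y)
B = -34 (B = -27 - 7 = -34)
-39899 - M(-1, 0)*(-102 + B) = -39899 - (-43 - 1 + 0)*(-102 - 34) = -39899 - (-44)*(-136) = -39899 - 1*5984 = -39899 - 5984 = -45883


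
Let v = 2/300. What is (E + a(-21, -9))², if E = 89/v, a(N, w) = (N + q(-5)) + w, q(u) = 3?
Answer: 177502329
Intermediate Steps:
v = 1/150 (v = 2*(1/300) = 1/150 ≈ 0.0066667)
a(N, w) = 3 + N + w (a(N, w) = (N + 3) + w = (3 + N) + w = 3 + N + w)
E = 13350 (E = 89/(1/150) = 89*150 = 13350)
(E + a(-21, -9))² = (13350 + (3 - 21 - 9))² = (13350 - 27)² = 13323² = 177502329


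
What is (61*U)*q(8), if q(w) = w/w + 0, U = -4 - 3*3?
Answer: -793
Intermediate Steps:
U = -13 (U = -4 - 9 = -13)
q(w) = 1 (q(w) = 1 + 0 = 1)
(61*U)*q(8) = (61*(-13))*1 = -793*1 = -793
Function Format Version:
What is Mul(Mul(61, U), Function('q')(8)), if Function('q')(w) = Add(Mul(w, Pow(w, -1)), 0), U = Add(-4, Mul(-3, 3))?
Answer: -793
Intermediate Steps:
U = -13 (U = Add(-4, -9) = -13)
Function('q')(w) = 1 (Function('q')(w) = Add(1, 0) = 1)
Mul(Mul(61, U), Function('q')(8)) = Mul(Mul(61, -13), 1) = Mul(-793, 1) = -793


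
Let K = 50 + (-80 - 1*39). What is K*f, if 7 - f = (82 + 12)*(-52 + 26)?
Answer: -169119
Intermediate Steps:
f = 2451 (f = 7 - (82 + 12)*(-52 + 26) = 7 - 94*(-26) = 7 - 1*(-2444) = 7 + 2444 = 2451)
K = -69 (K = 50 + (-80 - 39) = 50 - 119 = -69)
K*f = -69*2451 = -169119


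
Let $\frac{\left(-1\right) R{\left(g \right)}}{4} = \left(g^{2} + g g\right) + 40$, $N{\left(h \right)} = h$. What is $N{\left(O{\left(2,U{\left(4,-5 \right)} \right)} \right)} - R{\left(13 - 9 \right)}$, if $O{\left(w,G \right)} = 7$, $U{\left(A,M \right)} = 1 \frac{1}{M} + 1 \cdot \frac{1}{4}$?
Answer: $295$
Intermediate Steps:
$U{\left(A,M \right)} = \frac{1}{4} + \frac{1}{M}$ ($U{\left(A,M \right)} = \frac{1}{M} + 1 \cdot \frac{1}{4} = \frac{1}{M} + \frac{1}{4} = \frac{1}{4} + \frac{1}{M}$)
$R{\left(g \right)} = -160 - 8 g^{2}$ ($R{\left(g \right)} = - 4 \left(\left(g^{2} + g g\right) + 40\right) = - 4 \left(\left(g^{2} + g^{2}\right) + 40\right) = - 4 \left(2 g^{2} + 40\right) = - 4 \left(40 + 2 g^{2}\right) = -160 - 8 g^{2}$)
$N{\left(O{\left(2,U{\left(4,-5 \right)} \right)} \right)} - R{\left(13 - 9 \right)} = 7 - \left(-160 - 8 \left(13 - 9\right)^{2}\right) = 7 - \left(-160 - 8 \cdot 4^{2}\right) = 7 - \left(-160 - 128\right) = 7 - -288 = 7 + 288 = 295$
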